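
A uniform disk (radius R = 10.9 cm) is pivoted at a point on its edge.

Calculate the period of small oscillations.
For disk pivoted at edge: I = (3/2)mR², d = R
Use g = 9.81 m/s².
I/m = (3/2)R² = 0.01782 m²; d = R = 0.109 m
T = 2π√((3/2)R²/(gR)) = 2π√(3R/(2g)) = 0.8112 s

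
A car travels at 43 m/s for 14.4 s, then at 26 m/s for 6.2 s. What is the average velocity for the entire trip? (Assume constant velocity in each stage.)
d₁ = v₁t₁ = 43 × 14.4 = 619.2 m
d₂ = v₂t₂ = 26 × 6.2 = 161.2 m
d_total = 780.4 m, t_total = 20.6 s
v_avg = d_total/t_total = 780.4/20.6 = 37.88 m/s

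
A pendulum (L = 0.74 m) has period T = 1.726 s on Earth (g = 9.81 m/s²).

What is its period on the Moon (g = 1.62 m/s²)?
T = 2π√(L/g), so T_moon/T_earth = √(g_earth/g_moon)
T_moon = 2π√(0.74/1.62) = 4.247 s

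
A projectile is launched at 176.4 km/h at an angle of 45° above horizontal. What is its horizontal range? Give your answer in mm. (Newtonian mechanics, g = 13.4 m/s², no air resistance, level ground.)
R = v₀² sin(2θ) / g (with unit conversion) = 179200.0 mm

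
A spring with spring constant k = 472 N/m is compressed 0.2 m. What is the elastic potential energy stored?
PE = ½kx² = ½×472×0.2² = 9.44 J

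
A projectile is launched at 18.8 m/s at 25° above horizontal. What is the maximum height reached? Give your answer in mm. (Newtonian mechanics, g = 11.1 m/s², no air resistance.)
H = v₀²sin²(θ)/(2g) (with unit conversion) = 2844.0 mm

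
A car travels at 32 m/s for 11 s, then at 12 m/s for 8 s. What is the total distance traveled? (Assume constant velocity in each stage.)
d₁ = v₁t₁ = 32 × 11 = 352 m
d₂ = v₂t₂ = 12 × 8 = 96 m
d_total = 352 + 96 = 448 m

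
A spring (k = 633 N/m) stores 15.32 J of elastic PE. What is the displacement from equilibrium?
PE = ½kx² → x = √(2PE/k) = √(2×15.32/633) = 0.22 m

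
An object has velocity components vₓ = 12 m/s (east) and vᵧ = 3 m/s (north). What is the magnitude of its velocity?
|v| = √(vₓ² + vᵧ²) = √(12² + 3²) = √(153) = 12.37 m/s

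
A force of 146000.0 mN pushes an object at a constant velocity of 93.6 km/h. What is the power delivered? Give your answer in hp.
P = Fv = 146 N × 26 m/s = 3796 W = 5.091 hp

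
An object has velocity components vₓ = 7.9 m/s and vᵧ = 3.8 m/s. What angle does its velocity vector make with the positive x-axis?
θ = arctan(vᵧ/vₓ) = arctan(3.8/7.9) = 25.69°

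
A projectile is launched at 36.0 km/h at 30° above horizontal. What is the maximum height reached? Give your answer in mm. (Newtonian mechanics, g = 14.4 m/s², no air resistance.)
H = v₀²sin²(θ)/(2g) (with unit conversion) = 868.1 mm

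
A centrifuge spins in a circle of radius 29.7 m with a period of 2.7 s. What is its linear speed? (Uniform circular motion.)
v = 2πr/T = 2π×29.7/2.7 = 69.12 m/s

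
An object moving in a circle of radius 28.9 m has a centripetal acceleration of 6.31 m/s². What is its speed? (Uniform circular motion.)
v = √(a_c × r) = √(6.31 × 28.9) = 13.5 m/s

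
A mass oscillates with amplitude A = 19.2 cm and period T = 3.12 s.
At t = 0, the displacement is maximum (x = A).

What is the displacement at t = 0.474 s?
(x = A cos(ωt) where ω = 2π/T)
ω = 2π/T = 2π/3.12 = 2.014 rad/s
x = A cos(ωt) = 19.2×cos(2.014×0.474) = 11.1 cm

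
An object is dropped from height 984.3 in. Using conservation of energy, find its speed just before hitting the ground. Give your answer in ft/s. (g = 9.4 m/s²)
mgh = ½mv² → v = √(2gh) = √(2×9.4×25) = 21.68 m/s = 71.13 ft/s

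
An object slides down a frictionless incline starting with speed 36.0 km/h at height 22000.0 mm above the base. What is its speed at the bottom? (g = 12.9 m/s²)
½mv₀² + mgh = ½mv² → v = √(v₀² + 2gh) = √(10² + 2×12.9×22) = 25.84 m/s = 93.02 km/h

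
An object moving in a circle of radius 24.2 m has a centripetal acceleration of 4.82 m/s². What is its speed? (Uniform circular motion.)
v = √(a_c × r) = √(4.82 × 24.2) = 10.8 m/s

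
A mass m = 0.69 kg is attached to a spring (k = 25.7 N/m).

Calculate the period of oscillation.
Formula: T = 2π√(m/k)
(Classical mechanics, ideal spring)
T = 2π√(m/k) = 2π√(0.69/25.7) = 1.03 s; f = 1/T = 0.9713 Hz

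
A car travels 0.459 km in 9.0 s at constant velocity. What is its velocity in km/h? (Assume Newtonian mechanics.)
v = d/t (with unit conversion) = 183.6 km/h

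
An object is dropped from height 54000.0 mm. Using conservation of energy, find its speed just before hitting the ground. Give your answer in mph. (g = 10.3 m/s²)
mgh = ½mv² → v = √(2gh) = √(2×10.3×54) = 33.35 m/s = 74.61 mph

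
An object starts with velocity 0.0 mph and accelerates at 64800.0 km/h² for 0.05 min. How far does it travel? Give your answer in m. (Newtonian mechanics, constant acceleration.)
d = v₀t + ½at² (with unit conversion) = 22.5 m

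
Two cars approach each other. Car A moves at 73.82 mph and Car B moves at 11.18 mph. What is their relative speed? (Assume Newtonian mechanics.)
v_rel = v_A + v_B = 73.82 + 11.18 = 85.0 mph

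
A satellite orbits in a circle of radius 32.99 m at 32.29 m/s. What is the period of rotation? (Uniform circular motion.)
T = 2πr/v = 2π×32.99/32.29 = 6.42 s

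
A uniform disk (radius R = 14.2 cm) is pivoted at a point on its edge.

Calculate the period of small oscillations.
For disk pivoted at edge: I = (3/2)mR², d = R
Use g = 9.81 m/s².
I/m = (3/2)R² = 0.03025 m²; d = R = 0.142 m
T = 2π√((3/2)R²/(gR)) = 2π√(3R/(2g)) = 0.9258 s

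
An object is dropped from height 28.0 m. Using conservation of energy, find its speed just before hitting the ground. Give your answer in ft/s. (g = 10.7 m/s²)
mgh = ½mv² → v = √(2gh) = √(2×10.7×28) = 24.48 m/s = 80.31 ft/s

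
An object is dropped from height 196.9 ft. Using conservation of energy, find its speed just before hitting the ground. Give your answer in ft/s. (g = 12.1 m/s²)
mgh = ½mv² → v = √(2gh) = √(2×12.1×60.02) = 38.11 m/s = 125.0 ft/s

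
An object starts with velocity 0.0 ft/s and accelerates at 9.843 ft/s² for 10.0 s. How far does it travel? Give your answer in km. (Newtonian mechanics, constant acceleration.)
d = v₀t + ½at² (with unit conversion) = 0.15 km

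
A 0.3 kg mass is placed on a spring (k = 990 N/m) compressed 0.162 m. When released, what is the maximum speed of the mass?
½kx² = ½mv² → v = x√(k/m) = 0.162×√(990/0.3) = 9.306 m/s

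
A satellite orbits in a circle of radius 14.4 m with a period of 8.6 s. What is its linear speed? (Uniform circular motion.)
v = 2πr/T = 2π×14.4/8.6 = 10.52 m/s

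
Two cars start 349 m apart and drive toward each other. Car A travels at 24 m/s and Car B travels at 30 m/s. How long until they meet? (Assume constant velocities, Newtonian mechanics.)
Combined speed: v_combined = 24 + 30 = 54 m/s
Time to meet: t = d/54 = 349/54 = 6.46 s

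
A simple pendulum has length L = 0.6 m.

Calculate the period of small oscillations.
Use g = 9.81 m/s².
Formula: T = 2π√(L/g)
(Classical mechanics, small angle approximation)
T = 2π√(L/g) = 2π√(0.6/9.81) = 1.554 s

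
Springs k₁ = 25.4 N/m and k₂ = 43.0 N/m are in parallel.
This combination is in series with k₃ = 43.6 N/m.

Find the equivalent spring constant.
k₁₂ = k₁ + k₂ = 68.4 N/m (parallel)
1/k_eq = 1/k₁₂ + 1/k₃ → k_eq = 26.63 N/m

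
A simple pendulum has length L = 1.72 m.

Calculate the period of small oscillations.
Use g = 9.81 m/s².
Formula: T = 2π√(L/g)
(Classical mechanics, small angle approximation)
T = 2π√(L/g) = 2π√(1.72/9.81) = 2.631 s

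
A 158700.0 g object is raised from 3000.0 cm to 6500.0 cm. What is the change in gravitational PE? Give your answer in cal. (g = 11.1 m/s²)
ΔPE = mg(h₂ − h₁) = 158.7 kg × 11.1 m/s² × (65 − 30) m = 6.165e+04 J = 14740.0 cal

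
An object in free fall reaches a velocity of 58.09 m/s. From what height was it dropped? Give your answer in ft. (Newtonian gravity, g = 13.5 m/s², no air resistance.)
h = v²/(2g) (with unit conversion) = 410.0 ft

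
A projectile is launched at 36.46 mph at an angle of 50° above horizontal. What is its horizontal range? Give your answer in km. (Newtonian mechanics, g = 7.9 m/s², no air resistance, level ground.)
R = v₀² sin(2θ) / g (with unit conversion) = 0.03312 km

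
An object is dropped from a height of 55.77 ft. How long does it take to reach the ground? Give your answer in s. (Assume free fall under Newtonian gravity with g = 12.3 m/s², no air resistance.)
t = √(2h/g) (with unit conversion) = 1.663 s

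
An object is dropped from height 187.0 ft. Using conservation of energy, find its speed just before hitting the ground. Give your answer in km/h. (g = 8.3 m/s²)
mgh = ½mv² → v = √(2gh) = √(2×8.3×57) = 30.76 m/s = 110.7 km/h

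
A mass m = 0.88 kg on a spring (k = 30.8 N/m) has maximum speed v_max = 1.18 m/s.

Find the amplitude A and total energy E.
½mv²_max = ½kA² → A = v_max√(m/k) = 1.18×√(0.88/30.8) = 0.1995 m = 19.95 cm
E = ½mv²_max = ½×0.88×1.18² = 0.6127 J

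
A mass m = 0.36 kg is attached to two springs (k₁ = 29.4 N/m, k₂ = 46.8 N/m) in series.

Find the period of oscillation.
k_eq = k₁k₂/(k₁+k₂) = 18.06 N/m
T = 2π√(m/k_eq) = 2π√(0.36/18.06) = 0.8872 s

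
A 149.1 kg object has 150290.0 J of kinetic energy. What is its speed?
KE = ½mv² → v = √(2KE/m) = √(2×150290.0/149.1) = 44.9 m/s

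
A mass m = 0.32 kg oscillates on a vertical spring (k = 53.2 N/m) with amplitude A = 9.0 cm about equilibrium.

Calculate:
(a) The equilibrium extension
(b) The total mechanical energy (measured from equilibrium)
x_eq = mg/k = 0.32×9.81/53.2 = 0.05901 m = 5.901 cm
E = ½kA² = ½×53.2×(0.09)² = 0.2155 J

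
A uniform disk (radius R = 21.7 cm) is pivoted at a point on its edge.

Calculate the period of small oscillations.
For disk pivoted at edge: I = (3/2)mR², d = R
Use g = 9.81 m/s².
I/m = (3/2)R² = 0.07063 m²; d = R = 0.217 m
T = 2π√((3/2)R²/(gR)) = 2π√(3R/(2g)) = 1.145 s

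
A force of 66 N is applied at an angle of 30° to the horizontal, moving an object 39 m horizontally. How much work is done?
W = Fd cosθ = 66×39×cos(30°) = 2229.1 J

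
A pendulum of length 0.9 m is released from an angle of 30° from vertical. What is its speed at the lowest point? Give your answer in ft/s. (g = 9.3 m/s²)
h = L(1 − cosθ) = 0.9×(1 − cos30°) = 0.1206 m
v = √(2gh) = √(2×9.3×0.1206) = 1.498 m/s = 4.913 ft/s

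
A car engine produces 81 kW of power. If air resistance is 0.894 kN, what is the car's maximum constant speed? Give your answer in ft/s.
P = Fv → v = P/F = 81000 W / 894 N = 90.6 m/s = 297.3 ft/s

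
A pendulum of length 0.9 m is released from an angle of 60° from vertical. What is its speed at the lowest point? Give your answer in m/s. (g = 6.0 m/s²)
h = L(1 − cosθ) = 0.9×(1 − cos60°) = 0.45 m
v = √(2gh) = √(2×6.0×0.45) = 2.324 m/s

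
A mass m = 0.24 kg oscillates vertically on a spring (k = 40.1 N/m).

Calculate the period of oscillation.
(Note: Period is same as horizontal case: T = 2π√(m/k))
T = 2π√(m/k) = 2π√(0.24/40.1) = 0.4861 s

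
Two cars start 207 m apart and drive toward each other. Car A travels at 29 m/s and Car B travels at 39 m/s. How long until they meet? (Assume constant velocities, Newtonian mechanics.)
Combined speed: v_combined = 29 + 39 = 68 m/s
Time to meet: t = d/68 = 207/68 = 3.04 s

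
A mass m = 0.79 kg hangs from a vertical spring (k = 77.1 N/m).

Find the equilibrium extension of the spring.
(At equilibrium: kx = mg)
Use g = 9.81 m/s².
x_eq = mg/k = 0.79×9.81/77.1 = 0.1005 m = 10.05 cm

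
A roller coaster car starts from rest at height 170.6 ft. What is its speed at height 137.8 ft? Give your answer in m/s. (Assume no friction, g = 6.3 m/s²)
mgh₁ = ½mv₂² + mgh₂ → v₂ = √(2g(h₁−h₂)) = √(2×6.3×(52−42)) = 11.22 m/s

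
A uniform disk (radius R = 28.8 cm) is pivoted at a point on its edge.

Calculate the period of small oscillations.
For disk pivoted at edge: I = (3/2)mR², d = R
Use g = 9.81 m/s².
I/m = (3/2)R² = 0.1244 m²; d = R = 0.288 m
T = 2π√((3/2)R²/(gR)) = 2π√(3R/(2g)) = 1.319 s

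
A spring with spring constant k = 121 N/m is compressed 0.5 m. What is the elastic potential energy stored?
PE = ½kx² = ½×121×0.5² = 15.12 J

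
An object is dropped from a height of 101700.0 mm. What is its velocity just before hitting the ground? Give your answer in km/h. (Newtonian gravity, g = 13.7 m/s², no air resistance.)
v = √(2gh) (with unit conversion) = 190.0 km/h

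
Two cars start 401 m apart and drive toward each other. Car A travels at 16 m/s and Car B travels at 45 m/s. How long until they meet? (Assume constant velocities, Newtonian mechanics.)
Combined speed: v_combined = 16 + 45 = 61 m/s
Time to meet: t = d/61 = 401/61 = 6.57 s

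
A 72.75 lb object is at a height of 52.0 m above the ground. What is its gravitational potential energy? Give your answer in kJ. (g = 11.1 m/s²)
PE = mgh = 33 kg × 11.1 m/s² × 52 m = 1.905e+04 J = 19.05 kJ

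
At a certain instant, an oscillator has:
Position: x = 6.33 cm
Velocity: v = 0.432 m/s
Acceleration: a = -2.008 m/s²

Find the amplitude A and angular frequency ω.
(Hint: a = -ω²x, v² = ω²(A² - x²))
a = −ω²x → ω = √(|a|/x) = √(2.008/0.0633) = 5.632 rad/s
v² = ω²(A² − x²) → A = √(x² + v²/ω²) = √(0.0633² + 0.432²/5.632²) = 0.09945 m = 9.945 cm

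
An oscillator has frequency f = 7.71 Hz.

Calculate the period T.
T = 1/f = 1/7.71 = 0.1297 s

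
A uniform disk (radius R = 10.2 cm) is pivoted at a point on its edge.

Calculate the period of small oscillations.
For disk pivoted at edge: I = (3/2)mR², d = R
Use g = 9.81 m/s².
I/m = (3/2)R² = 0.01561 m²; d = R = 0.102 m
T = 2π√((3/2)R²/(gR)) = 2π√(3R/(2g)) = 0.7847 s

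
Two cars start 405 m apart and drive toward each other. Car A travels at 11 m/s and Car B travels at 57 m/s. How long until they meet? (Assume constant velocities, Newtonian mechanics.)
Combined speed: v_combined = 11 + 57 = 68 m/s
Time to meet: t = d/68 = 405/68 = 5.96 s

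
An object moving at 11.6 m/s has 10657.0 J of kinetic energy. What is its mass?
KE = ½mv² → m = 2KE/v² = 2×10657.0/11.6² = 158.4 kg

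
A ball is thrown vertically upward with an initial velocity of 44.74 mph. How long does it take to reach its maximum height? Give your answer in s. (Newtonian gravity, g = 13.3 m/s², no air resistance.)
t_up = v₀/g (with unit conversion) = 1.504 s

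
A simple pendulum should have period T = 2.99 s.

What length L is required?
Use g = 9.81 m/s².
T = 2π√(L/g) → L = g(T/2π)² = 9.81×(2.99/2π)² = 2.222 m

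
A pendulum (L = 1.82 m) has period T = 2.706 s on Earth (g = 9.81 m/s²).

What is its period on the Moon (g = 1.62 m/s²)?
T = 2π√(L/g), so T_moon/T_earth = √(g_earth/g_moon)
T_moon = 2π√(1.82/1.62) = 6.66 s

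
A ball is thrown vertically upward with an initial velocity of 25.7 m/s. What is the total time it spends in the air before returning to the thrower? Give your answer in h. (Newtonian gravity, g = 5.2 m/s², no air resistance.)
t_total = 2v₀/g (with unit conversion) = 0.002746 h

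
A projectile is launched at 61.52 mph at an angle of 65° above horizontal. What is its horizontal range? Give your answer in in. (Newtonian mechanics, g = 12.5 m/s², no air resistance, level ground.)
R = v₀² sin(2θ) / g (with unit conversion) = 1825.0 in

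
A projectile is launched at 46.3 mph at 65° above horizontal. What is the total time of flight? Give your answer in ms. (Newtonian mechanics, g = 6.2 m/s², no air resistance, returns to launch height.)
T = 2v₀sin(θ)/g (with unit conversion) = 6051.0 ms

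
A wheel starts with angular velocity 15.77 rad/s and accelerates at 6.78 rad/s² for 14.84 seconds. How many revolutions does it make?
θ = ω₀t + ½αt² = 15.77×14.84 + ½×6.78×14.84² = 980.59 rad
Revolutions = θ/(2π) = 980.59/(2π) = 156.07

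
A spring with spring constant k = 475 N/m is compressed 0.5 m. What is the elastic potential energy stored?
PE = ½kx² = ½×475×0.5² = 59.38 J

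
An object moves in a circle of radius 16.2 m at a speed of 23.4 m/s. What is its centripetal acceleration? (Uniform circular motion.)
a_c = v²/r = 23.4²/16.2 = 547.56/16.2 = 33.8 m/s²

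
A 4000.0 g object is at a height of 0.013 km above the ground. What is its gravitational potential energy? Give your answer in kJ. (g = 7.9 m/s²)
PE = mgh = 4 kg × 7.9 m/s² × 13 m = 410.8 J = 0.4108 kJ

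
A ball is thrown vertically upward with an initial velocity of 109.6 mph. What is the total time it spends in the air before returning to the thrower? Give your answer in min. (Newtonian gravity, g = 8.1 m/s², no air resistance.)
t_total = 2v₀/g (with unit conversion) = 0.2016 min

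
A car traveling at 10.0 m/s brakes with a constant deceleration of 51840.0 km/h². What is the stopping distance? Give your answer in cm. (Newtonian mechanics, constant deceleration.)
d = v₀² / (2a) (with unit conversion) = 1250.0 cm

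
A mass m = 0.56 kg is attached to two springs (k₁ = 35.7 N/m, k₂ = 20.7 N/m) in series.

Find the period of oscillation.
k_eq = k₁k₂/(k₁+k₂) = 13.1 N/m
T = 2π√(m/k_eq) = 2π√(0.56/13.1) = 1.299 s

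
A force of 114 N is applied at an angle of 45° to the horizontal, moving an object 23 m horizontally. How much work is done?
W = Fd cosθ = 114×23×cos(45°) = 1854.0 J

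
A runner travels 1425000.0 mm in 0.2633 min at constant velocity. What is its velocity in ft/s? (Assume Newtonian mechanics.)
v = d/t (with unit conversion) = 295.9 ft/s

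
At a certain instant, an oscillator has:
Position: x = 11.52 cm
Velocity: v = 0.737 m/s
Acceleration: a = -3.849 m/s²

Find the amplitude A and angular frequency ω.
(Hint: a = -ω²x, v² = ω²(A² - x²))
a = −ω²x → ω = √(|a|/x) = √(3.849/0.1152) = 5.78 rad/s
v² = ω²(A² − x²) → A = √(x² + v²/ω²) = √(0.1152² + 0.737²/5.78²) = 0.1718 m = 17.18 cm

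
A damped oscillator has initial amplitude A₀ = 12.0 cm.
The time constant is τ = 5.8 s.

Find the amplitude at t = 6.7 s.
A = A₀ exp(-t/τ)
A = A₀ exp(−t/τ) = 12.0×exp(−6.7/5.8) = 3.78 cm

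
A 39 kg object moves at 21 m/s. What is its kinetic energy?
KE = ½mv² = ½×39×21² = 8599.5 J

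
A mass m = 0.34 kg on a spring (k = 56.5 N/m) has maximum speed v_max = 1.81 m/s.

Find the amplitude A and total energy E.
½mv²_max = ½kA² → A = v_max√(m/k) = 1.81×√(0.34/56.5) = 0.1404 m = 14.04 cm
E = ½mv²_max = ½×0.34×1.81² = 0.5569 J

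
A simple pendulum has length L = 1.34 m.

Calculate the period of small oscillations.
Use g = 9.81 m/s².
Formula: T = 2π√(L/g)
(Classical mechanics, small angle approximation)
T = 2π√(L/g) = 2π√(1.34/9.81) = 2.322 s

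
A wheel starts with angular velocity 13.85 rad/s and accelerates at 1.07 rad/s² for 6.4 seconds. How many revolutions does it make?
θ = ω₀t + ½αt² = 13.85×6.4 + ½×1.07×6.4² = 110.55 rad
Revolutions = θ/(2π) = 110.55/(2π) = 17.6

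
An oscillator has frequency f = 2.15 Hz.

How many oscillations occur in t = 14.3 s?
n = f×t = 2.15×14.3 = 30.75 oscillations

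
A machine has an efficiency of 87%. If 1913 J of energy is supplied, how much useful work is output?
W_out = η × W_in = 0.87 × 1913 = 1664.3 J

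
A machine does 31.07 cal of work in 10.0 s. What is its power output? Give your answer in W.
P = W/t = 130 J / 10 s = 13 W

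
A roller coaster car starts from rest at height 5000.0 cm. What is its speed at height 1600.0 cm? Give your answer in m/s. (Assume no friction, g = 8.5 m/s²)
mgh₁ = ½mv₂² + mgh₂ → v₂ = √(2g(h₁−h₂)) = √(2×8.5×(50−16)) = 24.04 m/s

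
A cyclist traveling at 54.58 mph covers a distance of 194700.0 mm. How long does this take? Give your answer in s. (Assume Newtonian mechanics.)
t = d/v (with unit conversion) = 7.98 s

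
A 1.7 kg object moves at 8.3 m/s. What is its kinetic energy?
KE = ½mv² = ½×1.7×8.3² = 58.5565 J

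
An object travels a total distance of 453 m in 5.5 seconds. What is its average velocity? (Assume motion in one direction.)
v_avg = Δd / Δt = 453 / 5.5 = 82.36 m/s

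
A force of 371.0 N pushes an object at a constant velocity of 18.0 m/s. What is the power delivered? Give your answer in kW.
P = Fv = 371 N × 18 m/s = 6678 W = 6.678 kW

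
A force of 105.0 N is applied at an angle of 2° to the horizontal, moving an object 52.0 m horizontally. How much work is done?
W = Fd cosθ = 105.0×52.0×cos(2°) = 5456.7 J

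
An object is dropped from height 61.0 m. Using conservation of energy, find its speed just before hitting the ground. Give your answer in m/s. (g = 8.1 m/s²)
mgh = ½mv² → v = √(2gh) = √(2×8.1×61) = 31.44 m/s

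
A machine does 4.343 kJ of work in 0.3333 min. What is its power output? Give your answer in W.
P = W/t = 4343 J / 20 s = 217.2 W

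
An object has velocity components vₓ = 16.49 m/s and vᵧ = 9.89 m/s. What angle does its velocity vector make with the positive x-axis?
θ = arctan(vᵧ/vₓ) = arctan(9.89/16.49) = 30.95°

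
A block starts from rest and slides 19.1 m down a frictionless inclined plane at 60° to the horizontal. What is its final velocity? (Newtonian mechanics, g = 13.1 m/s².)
a = g sin(θ) = 13.1 × sin(60°) = 11.34 m/s²
v = √(2ad) = √(2 × 11.34 × 19.1) = 20.82 m/s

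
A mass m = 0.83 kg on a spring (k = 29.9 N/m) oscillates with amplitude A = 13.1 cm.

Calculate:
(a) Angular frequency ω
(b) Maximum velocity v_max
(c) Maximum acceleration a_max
ω = √(k/m) = √(29.9/0.83) = 6.002 rad/s
v_max = ωA = 6.002×0.131 = 0.7863 m/s
a_max = ω²A = 6.002²×0.131 = 4.719 m/s²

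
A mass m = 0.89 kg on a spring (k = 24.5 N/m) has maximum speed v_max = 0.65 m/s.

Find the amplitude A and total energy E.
½mv²_max = ½kA² → A = v_max√(m/k) = 0.65×√(0.89/24.5) = 0.1239 m = 12.39 cm
E = ½mv²_max = ½×0.89×0.65² = 0.188 J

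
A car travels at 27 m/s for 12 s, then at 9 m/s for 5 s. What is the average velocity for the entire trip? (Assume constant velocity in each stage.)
d₁ = v₁t₁ = 27 × 12 = 324 m
d₂ = v₂t₂ = 9 × 5 = 45 m
d_total = 369 m, t_total = 17 s
v_avg = d_total/t_total = 369/17 = 21.71 m/s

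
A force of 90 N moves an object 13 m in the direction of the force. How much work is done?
W = Fd = 90×13 = 1170.0 J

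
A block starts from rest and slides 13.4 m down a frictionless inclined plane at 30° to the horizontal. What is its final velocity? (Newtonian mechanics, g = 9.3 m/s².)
a = g sin(θ) = 9.3 × sin(30°) = 4.65 m/s²
v = √(2ad) = √(2 × 4.65 × 13.4) = 11.16 m/s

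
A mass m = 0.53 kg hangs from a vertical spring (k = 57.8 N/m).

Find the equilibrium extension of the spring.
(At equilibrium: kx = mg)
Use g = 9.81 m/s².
x_eq = mg/k = 0.53×9.81/57.8 = 0.08995 m = 8.995 cm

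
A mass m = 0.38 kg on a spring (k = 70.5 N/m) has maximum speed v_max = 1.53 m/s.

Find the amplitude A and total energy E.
½mv²_max = ½kA² → A = v_max√(m/k) = 1.53×√(0.38/70.5) = 0.1123 m = 11.23 cm
E = ½mv²_max = ½×0.38×1.53² = 0.4448 J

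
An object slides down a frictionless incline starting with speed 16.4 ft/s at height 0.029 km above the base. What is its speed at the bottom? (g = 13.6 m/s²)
½mv₀² + mgh = ½mv² → v = √(v₀² + 2gh) = √(4.999² + 2×13.6×29) = 28.53 m/s = 93.59 ft/s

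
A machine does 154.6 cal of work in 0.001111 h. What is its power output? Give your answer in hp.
P = W/t = 646.8 J / 4 s = 161.7 W = 0.2169 hp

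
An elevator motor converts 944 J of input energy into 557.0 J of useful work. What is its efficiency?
η = W_out/W_in = 557.0/944 = 0.59 = 59.0%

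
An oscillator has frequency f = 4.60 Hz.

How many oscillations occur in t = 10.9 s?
n = f×t = 4.6×10.9 = 50.14 oscillations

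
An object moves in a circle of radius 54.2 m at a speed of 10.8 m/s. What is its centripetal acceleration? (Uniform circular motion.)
a_c = v²/r = 10.8²/54.2 = 116.64/54.2 = 2.15 m/s²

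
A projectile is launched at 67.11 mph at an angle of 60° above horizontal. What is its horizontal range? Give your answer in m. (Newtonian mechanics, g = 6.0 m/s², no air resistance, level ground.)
R = v₀² sin(2θ) / g (with unit conversion) = 129.9 m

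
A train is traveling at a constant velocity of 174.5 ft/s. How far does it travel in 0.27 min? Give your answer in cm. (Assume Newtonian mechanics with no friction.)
d = vt (with unit conversion) = 86160.0 cm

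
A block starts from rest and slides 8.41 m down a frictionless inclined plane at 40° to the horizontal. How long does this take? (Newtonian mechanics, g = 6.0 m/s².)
a = g sin(θ) = 6.0 × sin(40°) = 3.86 m/s²
t = √(2d/a) = √(2 × 8.41 / 3.86) = 2.09 s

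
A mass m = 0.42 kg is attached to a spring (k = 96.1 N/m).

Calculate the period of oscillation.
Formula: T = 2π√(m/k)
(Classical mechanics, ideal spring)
T = 2π√(m/k) = 2π√(0.42/96.1) = 0.4154 s; f = 1/T = 2.407 Hz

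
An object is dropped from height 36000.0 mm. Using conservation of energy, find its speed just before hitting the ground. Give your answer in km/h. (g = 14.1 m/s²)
mgh = ½mv² → v = √(2gh) = √(2×14.1×36) = 31.86 m/s = 114.7 km/h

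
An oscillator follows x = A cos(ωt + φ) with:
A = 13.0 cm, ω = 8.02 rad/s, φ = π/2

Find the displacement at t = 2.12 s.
x = A cos(ωt + φ) = 13.0×cos(8.02×2.12 + π/2) = 12.51 cm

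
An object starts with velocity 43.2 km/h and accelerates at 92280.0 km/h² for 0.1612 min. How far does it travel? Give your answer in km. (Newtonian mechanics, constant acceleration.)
d = v₀t + ½at² (with unit conversion) = 0.4491 km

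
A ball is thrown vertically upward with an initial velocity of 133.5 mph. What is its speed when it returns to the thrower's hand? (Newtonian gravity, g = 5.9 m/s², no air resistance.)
By conservation of energy, the ball returns at the same speed = 133.5 mph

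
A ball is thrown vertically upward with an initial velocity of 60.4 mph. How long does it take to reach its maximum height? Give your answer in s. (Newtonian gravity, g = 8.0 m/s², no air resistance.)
t_up = v₀/g (with unit conversion) = 3.375 s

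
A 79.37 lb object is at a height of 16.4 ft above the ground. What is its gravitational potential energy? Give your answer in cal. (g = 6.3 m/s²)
PE = mgh = 36 kg × 6.3 m/s² × 4.999 m = 1134 J = 271.0 cal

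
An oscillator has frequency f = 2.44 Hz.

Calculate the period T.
T = 1/f = 1/2.44 = 0.4098 s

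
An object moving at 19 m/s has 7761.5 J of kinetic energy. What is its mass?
KE = ½mv² → m = 2KE/v² = 2×7761.5/19² = 43.0 kg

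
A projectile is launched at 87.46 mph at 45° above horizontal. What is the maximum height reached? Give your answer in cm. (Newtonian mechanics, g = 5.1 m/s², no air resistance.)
H = v₀²sin²(θ)/(2g) (with unit conversion) = 7493.0 cm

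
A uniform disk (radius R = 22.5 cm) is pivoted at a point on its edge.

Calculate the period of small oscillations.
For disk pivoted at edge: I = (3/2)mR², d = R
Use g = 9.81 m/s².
I/m = (3/2)R² = 0.07594 m²; d = R = 0.225 m
T = 2π√((3/2)R²/(gR)) = 2π√(3R/(2g)) = 1.165 s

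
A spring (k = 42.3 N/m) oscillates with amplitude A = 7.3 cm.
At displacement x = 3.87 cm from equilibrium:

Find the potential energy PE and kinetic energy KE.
E_total = ½kA² = ½×42.3×(0.073)² = 0.1127 J
PE = ½kx² = ½×42.3×(0.0387)² = 0.03168 J
KE = E_total − PE = 0.08103 J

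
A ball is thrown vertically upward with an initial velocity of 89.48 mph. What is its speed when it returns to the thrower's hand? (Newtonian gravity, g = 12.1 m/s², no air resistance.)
By conservation of energy, the ball returns at the same speed = 89.48 mph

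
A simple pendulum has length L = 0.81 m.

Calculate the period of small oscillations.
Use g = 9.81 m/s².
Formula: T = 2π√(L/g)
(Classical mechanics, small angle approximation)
T = 2π√(L/g) = 2π√(0.81/9.81) = 1.805 s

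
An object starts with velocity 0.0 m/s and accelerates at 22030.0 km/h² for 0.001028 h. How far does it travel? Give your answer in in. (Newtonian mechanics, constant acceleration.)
d = v₀t + ½at² (with unit conversion) = 458.3 in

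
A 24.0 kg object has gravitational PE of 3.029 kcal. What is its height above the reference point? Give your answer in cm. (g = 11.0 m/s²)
PE = mgh → h = PE/(mg) = 1.267e+04 J / (24 kg × 11.0 m/s²) = 48.01 m = 4801.0 cm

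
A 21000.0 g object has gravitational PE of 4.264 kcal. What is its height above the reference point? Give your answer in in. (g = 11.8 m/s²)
PE = mgh → h = PE/(mg) = 1.784e+04 J / (21 kg × 11.8 m/s²) = 72 m = 2834.0 in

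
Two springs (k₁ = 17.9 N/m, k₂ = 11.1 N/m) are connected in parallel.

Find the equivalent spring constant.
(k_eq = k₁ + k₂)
k_eq = k₁ + k₂ = 17.9 + 11.1 = 29 N/m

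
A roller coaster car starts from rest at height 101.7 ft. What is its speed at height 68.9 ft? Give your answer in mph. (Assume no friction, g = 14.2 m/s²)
mgh₁ = ½mv₂² + mgh₂ → v₂ = √(2g(h₁−h₂)) = √(2×14.2×(31−21)) = 16.85 m/s = 37.69 mph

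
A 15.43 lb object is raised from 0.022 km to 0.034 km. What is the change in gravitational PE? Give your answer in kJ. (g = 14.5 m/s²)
ΔPE = mg(h₂ − h₁) = 6.999 kg × 14.5 m/s² × (34 − 22) m = 1218 J = 1.218 kJ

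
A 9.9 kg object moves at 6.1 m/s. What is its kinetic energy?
KE = ½mv² = ½×9.9×6.1² = 184.1895 J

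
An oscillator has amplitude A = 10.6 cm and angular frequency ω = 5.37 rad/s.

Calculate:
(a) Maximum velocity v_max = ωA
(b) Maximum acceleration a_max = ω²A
v_max = ωA = 5.37×0.106 = 0.5692 m/s
a_max = ω²A = 5.37²×0.106 = 3.057 m/s²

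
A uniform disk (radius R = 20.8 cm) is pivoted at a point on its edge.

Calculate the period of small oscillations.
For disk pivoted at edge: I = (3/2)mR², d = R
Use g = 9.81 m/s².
I/m = (3/2)R² = 0.0649 m²; d = R = 0.208 m
T = 2π√((3/2)R²/(gR)) = 2π√(3R/(2g)) = 1.121 s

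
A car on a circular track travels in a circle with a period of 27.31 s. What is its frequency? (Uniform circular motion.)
f = 1/T = 1/27.31 = 0.0366 Hz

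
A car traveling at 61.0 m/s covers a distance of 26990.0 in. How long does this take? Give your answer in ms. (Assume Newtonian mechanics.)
t = d/v (with unit conversion) = 11240.0 ms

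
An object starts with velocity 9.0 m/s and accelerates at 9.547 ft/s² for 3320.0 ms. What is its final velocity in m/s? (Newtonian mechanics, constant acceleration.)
v = v₀ + at (with unit conversion) = 18.66 m/s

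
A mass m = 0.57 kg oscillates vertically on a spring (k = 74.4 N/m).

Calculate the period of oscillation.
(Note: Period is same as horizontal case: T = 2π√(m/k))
T = 2π√(m/k) = 2π√(0.57/74.4) = 0.55 s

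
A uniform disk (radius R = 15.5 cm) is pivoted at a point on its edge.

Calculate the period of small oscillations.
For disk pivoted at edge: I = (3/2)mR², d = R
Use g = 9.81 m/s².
I/m = (3/2)R² = 0.03604 m²; d = R = 0.155 m
T = 2π√((3/2)R²/(gR)) = 2π√(3R/(2g)) = 0.9673 s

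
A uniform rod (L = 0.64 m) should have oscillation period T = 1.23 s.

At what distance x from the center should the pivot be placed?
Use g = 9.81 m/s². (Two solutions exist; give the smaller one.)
T = 2π√((L²/12 + x²)/(gx)). Let c = T²g/(4π²) = 0.3759.
x² − cx + L²/12 = 0 → x = (c − √(c² − L²/3))/2 = 0.1533 m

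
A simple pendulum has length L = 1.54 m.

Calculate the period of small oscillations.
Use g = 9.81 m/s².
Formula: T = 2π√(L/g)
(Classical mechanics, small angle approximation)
T = 2π√(L/g) = 2π√(1.54/9.81) = 2.489 s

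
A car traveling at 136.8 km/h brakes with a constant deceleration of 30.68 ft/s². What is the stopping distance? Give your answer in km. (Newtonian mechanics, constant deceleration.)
d = v₀² / (2a) (with unit conversion) = 0.07721 km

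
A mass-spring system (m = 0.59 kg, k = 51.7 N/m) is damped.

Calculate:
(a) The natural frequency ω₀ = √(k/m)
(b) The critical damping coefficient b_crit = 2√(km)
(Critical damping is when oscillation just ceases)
ω₀ = √(k/m) = √(51.7/0.59) = 9.361 rad/s
b_crit = 2√(km) = 2√(51.7×0.59) = 11.05 kg/s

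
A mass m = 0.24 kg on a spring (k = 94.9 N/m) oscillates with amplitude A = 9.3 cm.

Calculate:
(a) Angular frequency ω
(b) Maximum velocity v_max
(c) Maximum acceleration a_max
ω = √(k/m) = √(94.9/0.24) = 19.89 rad/s
v_max = ωA = 19.89×0.093 = 1.849 m/s
a_max = ω²A = 19.89²×0.093 = 36.77 m/s²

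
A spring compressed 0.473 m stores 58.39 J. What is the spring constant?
PE = ½kx² → k = 2PE/x² = 2×58.39/0.473² = 522.0 N/m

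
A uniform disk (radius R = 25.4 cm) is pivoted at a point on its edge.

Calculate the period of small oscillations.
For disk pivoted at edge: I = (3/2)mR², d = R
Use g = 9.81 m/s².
I/m = (3/2)R² = 0.09677 m²; d = R = 0.254 m
T = 2π√((3/2)R²/(gR)) = 2π√(3R/(2g)) = 1.238 s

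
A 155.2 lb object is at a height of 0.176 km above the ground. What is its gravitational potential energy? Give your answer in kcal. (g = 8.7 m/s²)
PE = mgh = 70.4 kg × 8.7 m/s² × 176 m = 1.078e+05 J = 25.76 kcal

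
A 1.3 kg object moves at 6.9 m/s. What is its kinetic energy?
KE = ½mv² = ½×1.3×6.9² = 30.9465 J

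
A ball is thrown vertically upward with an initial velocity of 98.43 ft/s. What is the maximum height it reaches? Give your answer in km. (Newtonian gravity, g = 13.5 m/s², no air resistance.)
h_max = v₀²/(2g) (with unit conversion) = 0.03334 km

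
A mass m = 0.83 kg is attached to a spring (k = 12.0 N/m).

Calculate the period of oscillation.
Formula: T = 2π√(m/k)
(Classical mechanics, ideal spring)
T = 2π√(m/k) = 2π√(0.83/12.0) = 1.652 s; f = 1/T = 0.6052 Hz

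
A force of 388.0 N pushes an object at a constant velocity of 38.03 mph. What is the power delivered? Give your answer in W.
P = Fv = 388 N × 17 m/s = 6596 W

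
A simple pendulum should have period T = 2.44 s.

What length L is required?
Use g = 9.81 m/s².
T = 2π√(L/g) → L = g(T/2π)² = 9.81×(2.44/2π)² = 1.479 m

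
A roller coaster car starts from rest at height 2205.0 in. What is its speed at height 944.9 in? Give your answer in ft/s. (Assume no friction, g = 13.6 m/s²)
mgh₁ = ½mv₂² + mgh₂ → v₂ = √(2g(h₁−h₂)) = √(2×13.6×(56.01−24)) = 29.51 m/s = 96.8 ft/s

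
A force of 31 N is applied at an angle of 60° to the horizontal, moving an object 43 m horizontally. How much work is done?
W = Fd cosθ = 31×43×cos(60°) = 666.5 J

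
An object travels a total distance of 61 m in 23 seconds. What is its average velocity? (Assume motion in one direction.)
v_avg = Δd / Δt = 61 / 23 = 2.65 m/s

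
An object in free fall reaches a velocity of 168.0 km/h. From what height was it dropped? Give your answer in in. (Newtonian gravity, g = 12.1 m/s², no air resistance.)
h = v²/(2g) (with unit conversion) = 3543.0 in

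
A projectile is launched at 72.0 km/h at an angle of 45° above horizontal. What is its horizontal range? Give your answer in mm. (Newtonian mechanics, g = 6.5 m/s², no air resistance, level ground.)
R = v₀² sin(2θ) / g (with unit conversion) = 61540.0 mm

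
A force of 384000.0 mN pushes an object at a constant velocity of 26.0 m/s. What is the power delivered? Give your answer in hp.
P = Fv = 384 N × 26 m/s = 9984 W = 13.39 hp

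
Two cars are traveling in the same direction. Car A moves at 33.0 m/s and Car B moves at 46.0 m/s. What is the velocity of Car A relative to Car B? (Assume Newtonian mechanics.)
v_rel = v_A - v_B = 33.0 - 46.0 = -13.0 m/s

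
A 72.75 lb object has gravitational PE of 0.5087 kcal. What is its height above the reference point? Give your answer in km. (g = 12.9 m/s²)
PE = mgh → h = PE/(mg) = 2128 J / (33 kg × 12.9 m/s²) = 5 m = 0.005 km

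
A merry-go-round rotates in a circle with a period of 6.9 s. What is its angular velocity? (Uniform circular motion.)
ω = 2π/T = 2π/6.9 = 0.9106 rad/s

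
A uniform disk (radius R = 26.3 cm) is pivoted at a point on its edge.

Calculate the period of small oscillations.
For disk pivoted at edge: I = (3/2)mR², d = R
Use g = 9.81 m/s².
I/m = (3/2)R² = 0.1038 m²; d = R = 0.263 m
T = 2π√((3/2)R²/(gR)) = 2π√(3R/(2g)) = 1.26 s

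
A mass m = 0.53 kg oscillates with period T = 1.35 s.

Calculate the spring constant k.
T = 2π√(m/k) → k = m(2π/T)² = 0.53×(2π/1.35)² = 11.48 N/m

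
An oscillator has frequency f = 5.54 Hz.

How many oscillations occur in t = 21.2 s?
n = f×t = 5.54×21.2 = 117.4 oscillations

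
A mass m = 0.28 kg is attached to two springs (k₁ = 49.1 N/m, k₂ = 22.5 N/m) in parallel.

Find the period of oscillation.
k_eq = k₁+k₂ = 71.6 N/m
T = 2π√(m/k_eq) = 2π√(0.28/71.6) = 0.3929 s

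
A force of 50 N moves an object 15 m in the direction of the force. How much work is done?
W = Fd = 50×15 = 750.0 J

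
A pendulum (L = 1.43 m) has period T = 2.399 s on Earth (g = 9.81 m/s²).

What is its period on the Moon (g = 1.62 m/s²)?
T = 2π√(L/g), so T_moon/T_earth = √(g_earth/g_moon)
T_moon = 2π√(1.43/1.62) = 5.903 s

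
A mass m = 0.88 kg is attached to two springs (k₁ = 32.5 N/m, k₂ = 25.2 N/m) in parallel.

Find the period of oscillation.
k_eq = k₁+k₂ = 57.7 N/m
T = 2π√(m/k_eq) = 2π√(0.88/57.7) = 0.7759 s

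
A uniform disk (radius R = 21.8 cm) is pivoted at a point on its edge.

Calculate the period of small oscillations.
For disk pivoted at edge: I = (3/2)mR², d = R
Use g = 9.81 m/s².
I/m = (3/2)R² = 0.07129 m²; d = R = 0.218 m
T = 2π√((3/2)R²/(gR)) = 2π√(3R/(2g)) = 1.147 s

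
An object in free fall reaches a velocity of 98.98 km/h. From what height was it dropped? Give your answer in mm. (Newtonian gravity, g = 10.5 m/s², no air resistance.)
h = v²/(2g) (with unit conversion) = 36000.0 mm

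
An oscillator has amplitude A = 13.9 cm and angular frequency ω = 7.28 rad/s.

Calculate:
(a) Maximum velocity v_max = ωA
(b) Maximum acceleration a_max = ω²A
v_max = ωA = 7.28×0.139 = 1.012 m/s
a_max = ω²A = 7.28²×0.139 = 7.367 m/s²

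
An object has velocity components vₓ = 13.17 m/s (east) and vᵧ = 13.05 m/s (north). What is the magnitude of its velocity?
|v| = √(vₓ² + vᵧ²) = √(13.17² + 13.05²) = √(343.751) = 18.54 m/s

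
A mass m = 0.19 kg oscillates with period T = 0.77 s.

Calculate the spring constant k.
T = 2π√(m/k) → k = m(2π/T)² = 0.19×(2π/0.77)² = 12.65 N/m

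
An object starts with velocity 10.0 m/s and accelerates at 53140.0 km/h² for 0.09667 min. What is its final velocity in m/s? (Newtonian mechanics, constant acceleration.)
v = v₀ + at (with unit conversion) = 33.78 m/s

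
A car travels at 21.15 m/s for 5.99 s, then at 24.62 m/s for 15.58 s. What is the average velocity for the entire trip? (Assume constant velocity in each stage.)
d₁ = v₁t₁ = 21.15 × 5.99 = 126.688 m
d₂ = v₂t₂ = 24.62 × 15.58 = 383.58 m
d_total = 510.27 m, t_total = 21.57 s
v_avg = d_total/t_total = 510.27/21.57 = 23.66 m/s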